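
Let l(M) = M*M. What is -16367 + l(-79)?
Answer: -10126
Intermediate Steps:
l(M) = M²
-16367 + l(-79) = -16367 + (-79)² = -16367 + 6241 = -10126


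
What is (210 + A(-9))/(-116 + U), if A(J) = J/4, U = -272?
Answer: -831/1552 ≈ -0.53544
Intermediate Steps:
A(J) = J/4 (A(J) = J*(¼) = J/4)
(210 + A(-9))/(-116 + U) = (210 + (¼)*(-9))/(-116 - 272) = (210 - 9/4)/(-388) = (831/4)*(-1/388) = -831/1552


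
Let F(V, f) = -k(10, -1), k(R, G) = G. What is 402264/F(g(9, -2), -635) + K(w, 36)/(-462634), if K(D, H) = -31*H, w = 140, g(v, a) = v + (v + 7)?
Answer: 93050502246/231317 ≈ 4.0226e+5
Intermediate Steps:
g(v, a) = 7 + 2*v (g(v, a) = v + (7 + v) = 7 + 2*v)
F(V, f) = 1 (F(V, f) = -1*(-1) = 1)
402264/F(g(9, -2), -635) + K(w, 36)/(-462634) = 402264/1 - 31*36/(-462634) = 402264*1 - 1116*(-1/462634) = 402264 + 558/231317 = 93050502246/231317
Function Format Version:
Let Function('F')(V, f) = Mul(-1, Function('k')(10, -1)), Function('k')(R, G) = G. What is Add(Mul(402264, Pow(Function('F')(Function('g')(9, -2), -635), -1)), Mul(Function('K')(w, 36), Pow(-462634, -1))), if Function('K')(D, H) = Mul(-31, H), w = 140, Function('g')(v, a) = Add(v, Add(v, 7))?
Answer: Rational(93050502246, 231317) ≈ 4.0226e+5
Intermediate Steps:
Function('g')(v, a) = Add(7, Mul(2, v)) (Function('g')(v, a) = Add(v, Add(7, v)) = Add(7, Mul(2, v)))
Function('F')(V, f) = 1 (Function('F')(V, f) = Mul(-1, -1) = 1)
Add(Mul(402264, Pow(Function('F')(Function('g')(9, -2), -635), -1)), Mul(Function('K')(w, 36), Pow(-462634, -1))) = Add(Mul(402264, Pow(1, -1)), Mul(Mul(-31, 36), Pow(-462634, -1))) = Add(Mul(402264, 1), Mul(-1116, Rational(-1, 462634))) = Add(402264, Rational(558, 231317)) = Rational(93050502246, 231317)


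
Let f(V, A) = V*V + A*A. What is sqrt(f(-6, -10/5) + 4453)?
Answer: sqrt(4493) ≈ 67.030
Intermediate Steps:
f(V, A) = A**2 + V**2 (f(V, A) = V**2 + A**2 = A**2 + V**2)
sqrt(f(-6, -10/5) + 4453) = sqrt(((-10/5)**2 + (-6)**2) + 4453) = sqrt(((-10*1/5)**2 + 36) + 4453) = sqrt(((-2)**2 + 36) + 4453) = sqrt((4 + 36) + 4453) = sqrt(40 + 4453) = sqrt(4493)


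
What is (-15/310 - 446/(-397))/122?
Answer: 26461/3002908 ≈ 0.0088118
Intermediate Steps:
(-15/310 - 446/(-397))/122 = (-15*1/310 - 446*(-1/397))*(1/122) = (-3/62 + 446/397)*(1/122) = (26461/24614)*(1/122) = 26461/3002908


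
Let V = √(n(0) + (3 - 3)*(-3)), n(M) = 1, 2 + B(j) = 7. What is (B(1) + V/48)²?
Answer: 58081/2304 ≈ 25.209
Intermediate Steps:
B(j) = 5 (B(j) = -2 + 7 = 5)
V = 1 (V = √(1 + (3 - 3)*(-3)) = √(1 + 0*(-3)) = √(1 + 0) = √1 = 1)
(B(1) + V/48)² = (5 + 1/48)² = (241/48)² = 58081/2304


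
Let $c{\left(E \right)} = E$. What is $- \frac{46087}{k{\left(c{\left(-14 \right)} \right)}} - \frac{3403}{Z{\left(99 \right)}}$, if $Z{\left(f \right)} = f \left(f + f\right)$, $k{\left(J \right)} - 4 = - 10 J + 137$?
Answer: $- \frac{904353617}{5508162} \approx -164.18$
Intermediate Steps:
$k{\left(J \right)} = 141 - 10 J$ ($k{\left(J \right)} = 4 - \left(-137 + 10 J\right) = 141 - 10 J$)
$Z{\left(f \right)} = 2 f^{2}$ ($Z{\left(f \right)} = f 2 f = 2 f^{2}$)
$- \frac{46087}{k{\left(c{\left(-14 \right)} \right)}} - \frac{3403}{Z{\left(99 \right)}} = - \frac{46087}{141 - -140} - \frac{3403}{2 \cdot 99^{2}} = - \frac{46087}{141 + 140} - \frac{3403}{2 \cdot 9801} = - \frac{46087}{281} - \frac{3403}{19602} = - \frac{904353617}{5508162}$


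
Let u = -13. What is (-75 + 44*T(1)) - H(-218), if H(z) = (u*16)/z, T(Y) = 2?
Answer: 1313/109 ≈ 12.046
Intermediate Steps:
H(z) = -208/z (H(z) = (-13*16)/z = -208/z)
(-75 + 44*T(1)) - H(-218) = (-75 + 44*2) - (-208)/(-218) = (-75 + 88) - (-208)*(-1)/218 = 13 - 1*104/109 = 13 - 104/109 = 1313/109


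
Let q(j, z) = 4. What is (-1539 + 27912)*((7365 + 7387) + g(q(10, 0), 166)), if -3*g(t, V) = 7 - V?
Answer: 390452265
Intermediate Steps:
g(t, V) = -7/3 + V/3 (g(t, V) = -(7 - V)/3 = -7/3 + V/3)
(-1539 + 27912)*((7365 + 7387) + g(q(10, 0), 166)) = (-1539 + 27912)*((7365 + 7387) + (-7/3 + (⅓)*166)) = 26373*(14752 + (-7/3 + 166/3)) = 26373*(14752 + 53) = 26373*14805 = 390452265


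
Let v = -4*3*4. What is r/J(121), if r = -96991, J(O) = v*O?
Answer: 96991/5808 ≈ 16.700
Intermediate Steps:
v = -48 (v = -12*4 = -48)
J(O) = -48*O
r/J(121) = -96991/((-48*121)) = -96991/(-5808) = -96991*(-1/5808) = 96991/5808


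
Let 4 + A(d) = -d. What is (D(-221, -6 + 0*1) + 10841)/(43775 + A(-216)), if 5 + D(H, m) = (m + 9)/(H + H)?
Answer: 4789509/19442254 ≈ 0.24635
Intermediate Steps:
D(H, m) = -5 + (9 + m)/(2*H) (D(H, m) = -5 + (m + 9)/(H + H) = -5 + (9 + m)/((2*H)) = -5 + (9 + m)*(1/(2*H)) = -5 + (9 + m)/(2*H))
A(d) = -4 - d
(D(-221, -6 + 0*1) + 10841)/(43775 + A(-216)) = ((½)*(9 + (-6 + 0*1) - 10*(-221))/(-221) + 10841)/(43775 + (-4 - 1*(-216))) = ((½)*(-1/221)*(9 + (-6 + 0) + 2210) + 10841)/(43775 + (-4 + 216)) = ((½)*(-1/221)*(9 - 6 + 2210) + 10841)/(43775 + 212) = ((½)*(-1/221)*2213 + 10841)/43987 = (-2213/442 + 10841)*(1/43987) = (4789509/442)*(1/43987) = 4789509/19442254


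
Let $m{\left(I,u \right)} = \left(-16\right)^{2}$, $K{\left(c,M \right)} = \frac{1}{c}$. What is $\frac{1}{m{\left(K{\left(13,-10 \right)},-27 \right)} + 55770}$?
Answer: $\frac{1}{56026} \approx 1.7849 \cdot 10^{-5}$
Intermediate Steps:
$m{\left(I,u \right)} = 256$
$\frac{1}{m{\left(K{\left(13,-10 \right)},-27 \right)} + 55770} = \frac{1}{256 + 55770} = \frac{1}{56026}$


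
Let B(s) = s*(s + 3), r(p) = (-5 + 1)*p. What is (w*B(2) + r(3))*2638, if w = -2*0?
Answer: -31656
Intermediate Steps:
r(p) = -4*p
B(s) = s*(3 + s)
w = 0
(w*B(2) + r(3))*2638 = (0*(2*(3 + 2)) - 4*3)*2638 = (0*(2*5) - 12)*2638 = (0*10 - 12)*2638 = (0 - 12)*2638 = -12*2638 = -31656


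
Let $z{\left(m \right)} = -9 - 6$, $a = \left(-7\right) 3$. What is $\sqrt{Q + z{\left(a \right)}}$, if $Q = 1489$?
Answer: $\sqrt{1474} \approx 38.393$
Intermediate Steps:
$a = -21$
$z{\left(m \right)} = -15$ ($z{\left(m \right)} = -9 - 6 = -15$)
$\sqrt{Q + z{\left(a \right)}} = \sqrt{1489 - 15} = \sqrt{1474}$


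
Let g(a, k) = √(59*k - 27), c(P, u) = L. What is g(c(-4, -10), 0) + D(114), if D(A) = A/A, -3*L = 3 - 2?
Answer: 1 + 3*I*√3 ≈ 1.0 + 5.1962*I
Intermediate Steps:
L = -⅓ (L = -(3 - 2)/3 = -⅓*1 = -⅓ ≈ -0.33333)
c(P, u) = -⅓
D(A) = 1
g(a, k) = √(-27 + 59*k)
g(c(-4, -10), 0) + D(114) = √(-27 + 59*0) + 1 = √(-27 + 0) + 1 = √(-27) + 1 = 3*I*√3 + 1 = 1 + 3*I*√3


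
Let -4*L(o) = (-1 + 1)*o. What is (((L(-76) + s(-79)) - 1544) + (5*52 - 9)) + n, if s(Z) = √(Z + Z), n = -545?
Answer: -1838 + I*√158 ≈ -1838.0 + 12.57*I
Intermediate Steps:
L(o) = 0 (L(o) = -(-1 + 1)*o/4 = -0*o = -¼*0 = 0)
s(Z) = √2*√Z (s(Z) = √(2*Z) = √2*√Z)
(((L(-76) + s(-79)) - 1544) + (5*52 - 9)) + n = (((0 + √2*√(-79)) - 1544) + (5*52 - 9)) - 545 = (((0 + √2*(I*√79)) - 1544) + (260 - 9)) - 545 = (((0 + I*√158) - 1544) + 251) - 545 = ((I*√158 - 1544) + 251) - 545 = ((-1544 + I*√158) + 251) - 545 = (-1293 + I*√158) - 545 = -1838 + I*√158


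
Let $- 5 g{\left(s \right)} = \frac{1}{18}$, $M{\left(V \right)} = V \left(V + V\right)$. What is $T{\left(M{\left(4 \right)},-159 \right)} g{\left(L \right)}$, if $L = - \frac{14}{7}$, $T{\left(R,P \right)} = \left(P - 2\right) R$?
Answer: $\frac{2576}{45} \approx 57.244$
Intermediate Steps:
$M{\left(V \right)} = 2 V^{2}$ ($M{\left(V \right)} = V 2 V = 2 V^{2}$)
$T{\left(R,P \right)} = R \left(-2 + P\right)$ ($T{\left(R,P \right)} = \left(-2 + P\right) R = R \left(-2 + P\right)$)
$L = -2$ ($L = \left(-14\right) \frac{1}{7} = -2$)
$g{\left(s \right)} = - \frac{1}{90}$ ($g{\left(s \right)} = - \frac{1}{5 \cdot 18} = \left(- \frac{1}{5}\right) \frac{1}{18} = - \frac{1}{90}$)
$T{\left(M{\left(4 \right)},-159 \right)} g{\left(L \right)} = 2 \cdot 4^{2} \left(-2 - 159\right) \left(- \frac{1}{90}\right) = 2 \cdot 16 \left(-161\right) \left(- \frac{1}{90}\right) = 32 \left(-161\right) \left(- \frac{1}{90}\right) = \left(-5152\right) \left(- \frac{1}{90}\right) = \frac{2576}{45}$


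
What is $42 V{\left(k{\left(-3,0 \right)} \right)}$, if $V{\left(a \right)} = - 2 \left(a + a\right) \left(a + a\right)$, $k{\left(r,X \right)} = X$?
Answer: $0$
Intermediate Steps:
$V{\left(a \right)} = - 8 a^{2}$ ($V{\left(a \right)} = - 2 \cdot 2 a 2 a = - 4 a 2 a = - 8 a^{2}$)
$42 V{\left(k{\left(-3,0 \right)} \right)} = 42 \left(- 8 \cdot 0^{2}\right) = 42 \left(\left(-8\right) 0\right) = 42 \cdot 0 = 0$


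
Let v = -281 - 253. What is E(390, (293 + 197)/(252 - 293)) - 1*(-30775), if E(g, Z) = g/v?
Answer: 2738910/89 ≈ 30774.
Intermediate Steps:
v = -534
E(g, Z) = -g/534 (E(g, Z) = g/(-534) = g*(-1/534) = -g/534)
E(390, (293 + 197)/(252 - 293)) - 1*(-30775) = -1/534*390 - 1*(-30775) = -65/89 + 30775 = 2738910/89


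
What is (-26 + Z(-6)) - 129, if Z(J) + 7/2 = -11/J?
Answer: -470/3 ≈ -156.67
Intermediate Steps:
Z(J) = -7/2 - 11/J
(-26 + Z(-6)) - 129 = (-26 + (-7/2 - 11/(-6))) - 129 = (-26 + (-7/2 - 11*(-⅙))) - 129 = (-26 + (-7/2 + 11/6)) - 129 = (-26 - 5/3) - 129 = -83/3 - 129 = -470/3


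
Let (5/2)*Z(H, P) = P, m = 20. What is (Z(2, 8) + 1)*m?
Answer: 84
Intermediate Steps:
Z(H, P) = 2*P/5
(Z(2, 8) + 1)*m = ((⅖)*8 + 1)*20 = (16/5 + 1)*20 = (21/5)*20 = 84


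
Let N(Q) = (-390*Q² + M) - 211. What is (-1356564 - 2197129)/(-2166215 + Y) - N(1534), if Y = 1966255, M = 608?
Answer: 183509382935973/199960 ≈ 9.1773e+8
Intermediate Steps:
N(Q) = 397 - 390*Q² (N(Q) = (-390*Q² + 608) - 211 = (608 - 390*Q²) - 211 = 397 - 390*Q²)
(-1356564 - 2197129)/(-2166215 + Y) - N(1534) = (-1356564 - 2197129)/(-2166215 + 1966255) - (397 - 390*1534²) = -3553693/(-199960) - (397 - 390*2353156) = -3553693*(-1/199960) - (397 - 917730840) = 3553693/199960 - 1*(-917730443) = 3553693/199960 + 917730443 = 183509382935973/199960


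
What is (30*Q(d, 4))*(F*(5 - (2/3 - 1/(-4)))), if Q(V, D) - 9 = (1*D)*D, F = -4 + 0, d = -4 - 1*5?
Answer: -12250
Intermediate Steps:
d = -9 (d = -4 - 5 = -9)
F = -4
Q(V, D) = 9 + D**2 (Q(V, D) = 9 + (1*D)*D = 9 + D*D = 9 + D**2)
(30*Q(d, 4))*(F*(5 - (2/3 - 1/(-4)))) = (30*(9 + 4**2))*(-4*(5 - (2/3 - 1/(-4)))) = (30*(9 + 16))*(-4*(5 - (2*(1/3) - 1*(-1/4)))) = (30*25)*(-4*(5 - (2/3 + 1/4))) = 750*(-4*(5 - 1*11/12)) = 750*(-4*(5 - 11/12)) = 750*(-4*49/12) = 750*(-49/3) = -12250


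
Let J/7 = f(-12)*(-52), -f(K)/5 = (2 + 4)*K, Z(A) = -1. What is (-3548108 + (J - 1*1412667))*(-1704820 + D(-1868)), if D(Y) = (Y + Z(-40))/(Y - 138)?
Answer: 17413330348287565/2006 ≈ 8.6806e+12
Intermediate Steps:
f(K) = -30*K (f(K) = -5*(2 + 4)*K = -30*K)
D(Y) = (-1 + Y)/(-138 + Y) (D(Y) = (Y - 1)/(Y - 138) = (-1 + Y)/(-138 + Y))
J = -131040 (J = 7*(-30*(-12)*(-52)) = 7*(360*(-52)) = 7*(-18720) = -131040)
(-3548108 + (J - 1*1412667))*(-1704820 + D(-1868)) = (-3548108 + (-131040 - 1*1412667))*(-1704820 + (-1 - 1868)/(-138 - 1868)) = (-3548108 + (-131040 - 1412667))*(-1704820 - 1869/(-2006)) = (-3548108 - 1543707)*(-1704820 - 1/2006*(-1869)) = -5091815*(-1704820 + 1869/2006) = -5091815*(-3419867051/2006) = 17413330348287565/2006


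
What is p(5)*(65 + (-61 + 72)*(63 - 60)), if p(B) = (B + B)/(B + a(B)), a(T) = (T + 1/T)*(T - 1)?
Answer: 4900/129 ≈ 37.984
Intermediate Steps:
a(T) = (-1 + T)*(T + 1/T) (a(T) = (T + 1/T)*(-1 + T) = (-1 + T)*(T + 1/T))
p(B) = 2*B/(1 + B² - 1/B) (p(B) = (B + B)/(B + (1 + B² - B - 1/B)) = (2*B)/(1 + B² - 1/B) = 2*B/(1 + B² - 1/B))
p(5)*(65 + (-61 + 72)*(63 - 60)) = (2*5²/(-1 + 5 + 5³))*(65 + (-61 + 72)*(63 - 60)) = (2*25/(-1 + 5 + 125))*(65 + 11*3) = (2*25/129)*(65 + 33) = (2*25*(1/129))*98 = (50/129)*98 = 4900/129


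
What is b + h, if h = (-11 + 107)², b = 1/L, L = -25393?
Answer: 234021887/25393 ≈ 9216.0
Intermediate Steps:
b = -1/25393 (b = 1/(-25393) = -1/25393 ≈ -3.9381e-5)
h = 9216 (h = 96² = 9216)
b + h = -1/25393 + 9216 = 234021887/25393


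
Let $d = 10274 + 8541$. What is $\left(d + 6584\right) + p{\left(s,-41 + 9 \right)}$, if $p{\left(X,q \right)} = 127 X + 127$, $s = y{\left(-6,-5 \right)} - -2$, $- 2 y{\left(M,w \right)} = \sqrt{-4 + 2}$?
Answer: $25780 - \frac{127 i \sqrt{2}}{2} \approx 25780.0 - 89.803 i$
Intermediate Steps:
$d = 18815$
$y{\left(M,w \right)} = - \frac{i \sqrt{2}}{2}$ ($y{\left(M,w \right)} = - \frac{\sqrt{-4 + 2}}{2} = - \frac{\sqrt{-2}}{2} = - \frac{i \sqrt{2}}{2}$)
$s = 2 - \frac{i \sqrt{2}}{2}$ ($s = - \frac{i \sqrt{2}}{2} - -2 = - \frac{i \sqrt{2}}{2} + 2 = 2 - \frac{i \sqrt{2}}{2} \approx 2.0 - 0.70711 i$)
$p{\left(X,q \right)} = 127 + 127 X$
$\left(d + 6584\right) + p{\left(s,-41 + 9 \right)} = \left(18815 + 6584\right) + \left(127 + 127 \left(2 - \frac{i \sqrt{2}}{2}\right)\right) = 25399 + \left(127 + \left(254 - \frac{127 i \sqrt{2}}{2}\right)\right) = 25399 + \left(381 - \frac{127 i \sqrt{2}}{2}\right) = 25780 - \frac{127 i \sqrt{2}}{2}$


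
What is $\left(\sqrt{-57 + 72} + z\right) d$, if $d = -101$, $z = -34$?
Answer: $3434 - 101 \sqrt{15} \approx 3042.8$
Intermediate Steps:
$\left(\sqrt{-57 + 72} + z\right) d = \left(\sqrt{-57 + 72} - 34\right) \left(-101\right) = \left(\sqrt{15} - 34\right) \left(-101\right) = \left(-34 + \sqrt{15}\right) \left(-101\right) = 3434 - 101 \sqrt{15}$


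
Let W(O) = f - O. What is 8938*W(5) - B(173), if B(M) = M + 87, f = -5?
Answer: -89640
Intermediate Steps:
B(M) = 87 + M
W(O) = -5 - O
8938*W(5) - B(173) = 8938*(-5 - 1*5) - (87 + 173) = 8938*(-5 - 5) - 1*260 = 8938*(-10) - 260 = -89380 - 260 = -89640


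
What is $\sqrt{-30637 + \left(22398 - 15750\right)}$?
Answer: $i \sqrt{23989} \approx 154.88 i$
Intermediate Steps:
$\sqrt{-30637 + \left(22398 - 15750\right)} = \sqrt{-30637 + 6648} = \sqrt{-23989} = i \sqrt{23989}$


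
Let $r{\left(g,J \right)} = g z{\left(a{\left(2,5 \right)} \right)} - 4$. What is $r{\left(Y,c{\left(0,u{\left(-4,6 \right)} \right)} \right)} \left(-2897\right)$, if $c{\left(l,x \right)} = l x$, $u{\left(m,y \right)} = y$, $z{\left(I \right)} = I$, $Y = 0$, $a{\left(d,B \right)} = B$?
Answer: $11588$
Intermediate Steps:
$r{\left(g,J \right)} = -4 + 5 g$ ($r{\left(g,J \right)} = g 5 - 4 = 5 g - 4 = -4 + 5 g$)
$r{\left(Y,c{\left(0,u{\left(-4,6 \right)} \right)} \right)} \left(-2897\right) = \left(-4 + 5 \cdot 0\right) \left(-2897\right) = \left(-4 + 0\right) \left(-2897\right) = \left(-4\right) \left(-2897\right) = 11588$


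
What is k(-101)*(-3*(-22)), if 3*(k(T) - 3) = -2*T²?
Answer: -448646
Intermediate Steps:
k(T) = 3 - 2*T²/3 (k(T) = 3 + (-2*T²)/3 = 3 - 2*T²/3)
k(-101)*(-3*(-22)) = (3 - ⅔*(-101)²)*(-3*(-22)) = (3 - ⅔*10201)*66 = (3 - 20402/3)*66 = -20393/3*66 = -448646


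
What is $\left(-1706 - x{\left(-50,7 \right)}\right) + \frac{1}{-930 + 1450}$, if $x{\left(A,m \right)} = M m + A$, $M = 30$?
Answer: $- \frac{970319}{520} \approx -1866.0$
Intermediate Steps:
$x{\left(A,m \right)} = A + 30 m$ ($x{\left(A,m \right)} = 30 m + A = A + 30 m$)
$\left(-1706 - x{\left(-50,7 \right)}\right) + \frac{1}{-930 + 1450} = \left(-1706 - \left(-50 + 30 \cdot 7\right)\right) + \frac{1}{-930 + 1450} = \left(-1706 - \left(-50 + 210\right)\right) + \frac{1}{520} = \left(-1706 - 160\right) + \frac{1}{520} = -1866 + \frac{1}{520} = - \frac{970319}{520}$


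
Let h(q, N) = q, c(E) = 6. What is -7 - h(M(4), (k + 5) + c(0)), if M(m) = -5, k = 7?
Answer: -2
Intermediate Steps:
-7 - h(M(4), (k + 5) + c(0)) = -7 - 1*(-5) = -7 + 5 = -2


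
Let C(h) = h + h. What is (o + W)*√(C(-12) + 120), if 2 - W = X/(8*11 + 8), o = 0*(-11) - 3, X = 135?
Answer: -77*√6/8 ≈ -23.576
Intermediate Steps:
C(h) = 2*h
o = -3 (o = 0 - 3 = -3)
W = 19/32 (W = 2 - 135/(8*11 + 8) = 2 - 135/(88 + 8) = 2 - 135/96 = 2 - 1*45/32 = 2 - 45/32 = 19/32 ≈ 0.59375)
(o + W)*√(C(-12) + 120) = (-3 + 19/32)*√(2*(-12) + 120) = -77*√(-24 + 120)/32 = -77*√6/8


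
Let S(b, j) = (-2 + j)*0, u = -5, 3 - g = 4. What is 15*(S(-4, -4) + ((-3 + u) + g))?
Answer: -135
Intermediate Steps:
g = -1 (g = 3 - 1*4 = 3 - 4 = -1)
S(b, j) = 0
15*(S(-4, -4) + ((-3 + u) + g)) = 15*(0 + ((-3 - 5) - 1)) = 15*(0 + (-8 - 1)) = 15*(0 - 9) = 15*(-9) = -135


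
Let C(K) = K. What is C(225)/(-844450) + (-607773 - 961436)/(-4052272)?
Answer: 26484135577/68438821808 ≈ 0.38698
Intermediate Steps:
C(225)/(-844450) + (-607773 - 961436)/(-4052272) = 225/(-844450) + (-607773 - 961436)/(-4052272) = 225*(-1/844450) - 1569209*(-1/4052272) = -9/33778 + 1569209/4052272 = 26484135577/68438821808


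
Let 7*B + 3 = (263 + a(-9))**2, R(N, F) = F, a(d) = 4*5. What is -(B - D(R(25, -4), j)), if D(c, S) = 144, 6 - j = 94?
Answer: -79078/7 ≈ -11297.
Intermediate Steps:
j = -88 (j = 6 - 1*94 = 6 - 94 = -88)
a(d) = 20
B = 80086/7 (B = -3/7 + (263 + 20)**2/7 = -3/7 + (1/7)*283**2 = -3/7 + (1/7)*80089 = -3/7 + 80089/7 = 80086/7 ≈ 11441.)
-(B - D(R(25, -4), j)) = -(80086/7 - 1*144) = -(80086/7 - 144) = -1*79078/7 = -79078/7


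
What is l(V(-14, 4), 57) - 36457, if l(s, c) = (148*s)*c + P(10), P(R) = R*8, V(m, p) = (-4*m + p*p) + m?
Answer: 452911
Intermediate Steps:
V(m, p) = p**2 - 3*m (V(m, p) = (-4*m + p**2) + m = (p**2 - 4*m) + m = p**2 - 3*m)
P(R) = 8*R
l(s, c) = 80 + 148*c*s (l(s, c) = (148*s)*c + 8*10 = 148*c*s + 80 = 80 + 148*c*s)
l(V(-14, 4), 57) - 36457 = (80 + 148*57*(4**2 - 3*(-14))) - 36457 = (80 + 148*57*(16 + 42)) - 36457 = (80 + 148*57*58) - 36457 = (80 + 489288) - 36457 = 489368 - 36457 = 452911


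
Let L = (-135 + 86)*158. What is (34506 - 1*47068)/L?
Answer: 6281/3871 ≈ 1.6226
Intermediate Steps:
L = -7742 (L = -49*158 = -7742)
(34506 - 1*47068)/L = (34506 - 1*47068)/(-7742) = (34506 - 47068)*(-1/7742) = -12562*(-1/7742) = 6281/3871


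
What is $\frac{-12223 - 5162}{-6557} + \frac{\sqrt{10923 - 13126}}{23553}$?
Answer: $\frac{17385}{6557} + \frac{i \sqrt{2203}}{23553} \approx 2.6514 + 0.0019928 i$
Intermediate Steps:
$\frac{-12223 - 5162}{-6557} + \frac{\sqrt{10923 - 13126}}{23553} = \left(-12223 - 5162\right) \left(- \frac{1}{6557}\right) + \sqrt{-2203} \cdot \frac{1}{23553} = \left(-17385\right) \left(- \frac{1}{6557}\right) + i \sqrt{2203} \cdot \frac{1}{23553} = \frac{17385}{6557} + \frac{i \sqrt{2203}}{23553}$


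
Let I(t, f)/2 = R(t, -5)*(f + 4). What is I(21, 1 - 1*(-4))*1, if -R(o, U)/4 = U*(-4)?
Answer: -1440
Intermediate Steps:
R(o, U) = 16*U (R(o, U) = -4*U*(-4) = -(-16)*U = 16*U)
I(t, f) = -640 - 160*f (I(t, f) = 2*((16*(-5))*(f + 4)) = 2*(-80*(4 + f)) = 2*(-320 - 80*f) = -640 - 160*f)
I(21, 1 - 1*(-4))*1 = (-640 - 160*(1 - 1*(-4)))*1 = (-640 - 160*(1 + 4))*1 = (-640 - 160*5)*1 = (-640 - 800)*1 = -1440*1 = -1440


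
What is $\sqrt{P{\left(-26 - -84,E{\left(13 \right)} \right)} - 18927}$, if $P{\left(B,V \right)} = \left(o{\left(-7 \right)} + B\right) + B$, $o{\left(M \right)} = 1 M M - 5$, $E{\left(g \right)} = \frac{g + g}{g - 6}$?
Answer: $7 i \sqrt{383} \approx 136.99 i$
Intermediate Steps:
$E{\left(g \right)} = \frac{2 g}{-6 + g}$
$o{\left(M \right)} = -5 + M^{2}$ ($o{\left(M \right)} = 1 M^{2} - 5 = M^{2} - 5 = -5 + M^{2}$)
$P{\left(B,V \right)} = 44 + 2 B$ ($P{\left(B,V \right)} = \left(\left(-5 + \left(-7\right)^{2}\right) + B\right) + B = \left(\left(-5 + 49\right) + B\right) + B = \left(44 + B\right) + B = 44 + 2 B$)
$\sqrt{P{\left(-26 - -84,E{\left(13 \right)} \right)} - 18927} = \sqrt{\left(44 + 2 \left(-26 - -84\right)\right) - 18927} = \sqrt{\left(44 + 2 \left(-26 + 84\right)\right) - 18927} = \sqrt{\left(44 + 2 \cdot 58\right) - 18927} = \sqrt{\left(44 + 116\right) - 18927} = \sqrt{160 - 18927} = \sqrt{-18767} = 7 i \sqrt{383}$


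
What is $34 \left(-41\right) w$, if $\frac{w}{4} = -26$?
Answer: $144976$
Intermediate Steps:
$w = -104$ ($w = 4 \left(-26\right) = -104$)
$34 \left(-41\right) w = 34 \left(-41\right) \left(-104\right) = \left(-1394\right) \left(-104\right) = 144976$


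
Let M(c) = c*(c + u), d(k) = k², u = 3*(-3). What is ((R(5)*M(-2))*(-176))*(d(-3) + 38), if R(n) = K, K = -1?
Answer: 181984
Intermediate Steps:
u = -9
R(n) = -1
M(c) = c*(-9 + c) (M(c) = c*(c - 9) = c*(-9 + c))
((R(5)*M(-2))*(-176))*(d(-3) + 38) = (-(-2)*(-9 - 2)*(-176))*((-3)² + 38) = (-(-2)*(-11)*(-176))*(9 + 38) = (-1*22*(-176))*47 = -22*(-176)*47 = 3872*47 = 181984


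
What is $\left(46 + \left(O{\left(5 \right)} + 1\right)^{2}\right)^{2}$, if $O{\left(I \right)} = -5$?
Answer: $3844$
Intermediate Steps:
$\left(46 + \left(O{\left(5 \right)} + 1\right)^{2}\right)^{2} = \left(46 + \left(-5 + 1\right)^{2}\right)^{2} = \left(46 + \left(-4\right)^{2}\right)^{2} = \left(46 + 16\right)^{2} = 62^{2} = 3844$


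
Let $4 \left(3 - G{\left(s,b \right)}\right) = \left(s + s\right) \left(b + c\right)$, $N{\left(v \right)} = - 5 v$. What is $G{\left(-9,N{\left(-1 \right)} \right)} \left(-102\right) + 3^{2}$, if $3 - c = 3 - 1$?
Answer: $-3051$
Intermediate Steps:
$c = 1$ ($c = 3 - \left(3 - 1\right) = 3 - 2 = 1$)
$G{\left(s,b \right)} = 3 - \frac{s \left(1 + b\right)}{2}$ ($G{\left(s,b \right)} = 3 - \frac{\left(s + s\right) \left(b + 1\right)}{4} = 3 - \frac{2 s \left(1 + b\right)}{4} = 3 - \frac{s \left(1 + b\right)}{2}$)
$G{\left(-9,N{\left(-1 \right)} \right)} \left(-102\right) + 3^{2} = \left(3 - - \frac{9}{2} - \frac{1}{2} \left(\left(-5\right) \left(-1\right)\right) \left(-9\right)\right) \left(-102\right) + 3^{2} = \left(3 + \frac{9}{2} - \frac{5}{2} \left(-9\right)\right) \left(-102\right) + 9 = \left(3 + \frac{9}{2} + \frac{45}{2}\right) \left(-102\right) + 9 = 30 \left(-102\right) + 9 = -3060 + 9 = -3051$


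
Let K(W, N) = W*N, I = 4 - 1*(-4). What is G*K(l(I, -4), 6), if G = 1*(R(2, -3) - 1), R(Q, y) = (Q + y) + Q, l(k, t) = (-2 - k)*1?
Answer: 0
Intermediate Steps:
I = 8 (I = 4 + 4 = 8)
l(k, t) = -2 - k
R(Q, y) = y + 2*Q
K(W, N) = N*W
G = 0 (G = 1*((-3 + 2*2) - 1) = 1*((-3 + 4) - 1) = 1*(1 - 1) = 1*0 = 0)
G*K(l(I, -4), 6) = 0*(6*(-2 - 1*8)) = 0*(6*(-2 - 8)) = 0*(6*(-10)) = 0*(-60) = 0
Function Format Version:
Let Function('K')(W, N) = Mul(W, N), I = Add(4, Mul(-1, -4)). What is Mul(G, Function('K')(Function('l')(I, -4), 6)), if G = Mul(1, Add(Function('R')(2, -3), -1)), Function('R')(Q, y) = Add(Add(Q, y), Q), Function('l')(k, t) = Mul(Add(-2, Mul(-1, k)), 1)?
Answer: 0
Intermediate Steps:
I = 8 (I = Add(4, 4) = 8)
Function('l')(k, t) = Add(-2, Mul(-1, k))
Function('R')(Q, y) = Add(y, Mul(2, Q))
Function('K')(W, N) = Mul(N, W)
G = 0 (G = Mul(1, Add(Add(-3, Mul(2, 2)), -1)) = Mul(1, Add(Add(-3, 4), -1)) = Mul(1, Add(1, -1)) = Mul(1, 0) = 0)
Mul(G, Function('K')(Function('l')(I, -4), 6)) = Mul(0, Mul(6, Add(-2, Mul(-1, 8)))) = Mul(0, Mul(6, Add(-2, -8))) = Mul(0, Mul(6, -10)) = Mul(0, -60) = 0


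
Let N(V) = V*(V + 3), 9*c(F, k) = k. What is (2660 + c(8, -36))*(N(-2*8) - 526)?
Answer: -844608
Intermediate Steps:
c(F, k) = k/9
N(V) = V*(3 + V)
(2660 + c(8, -36))*(N(-2*8) - 526) = (2660 + (⅑)*(-36))*((-2*8)*(3 - 2*8) - 526) = (2660 - 4)*(-16*(3 - 16) - 526) = 2656*(-16*(-13) - 526) = 2656*(208 - 526) = 2656*(-318) = -844608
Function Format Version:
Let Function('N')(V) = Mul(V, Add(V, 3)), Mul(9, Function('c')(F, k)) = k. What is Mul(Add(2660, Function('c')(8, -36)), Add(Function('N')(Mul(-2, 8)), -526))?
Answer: -844608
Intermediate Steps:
Function('c')(F, k) = Mul(Rational(1, 9), k)
Function('N')(V) = Mul(V, Add(3, V))
Mul(Add(2660, Function('c')(8, -36)), Add(Function('N')(Mul(-2, 8)), -526)) = Mul(Add(2660, Mul(Rational(1, 9), -36)), Add(Mul(Mul(-2, 8), Add(3, Mul(-2, 8))), -526)) = Mul(Add(2660, -4), Add(Mul(-16, Add(3, -16)), -526)) = Mul(2656, Add(Mul(-16, -13), -526)) = Mul(2656, Add(208, -526)) = Mul(2656, -318) = -844608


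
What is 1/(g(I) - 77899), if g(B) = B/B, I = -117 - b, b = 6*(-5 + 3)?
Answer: -1/77898 ≈ -1.2837e-5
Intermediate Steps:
b = -12 (b = 6*(-2) = -12)
I = -105 (I = -117 - 1*(-12) = -117 + 12 = -105)
g(B) = 1
1/(g(I) - 77899) = 1/(1 - 77899) = 1/(-77898) = -1/77898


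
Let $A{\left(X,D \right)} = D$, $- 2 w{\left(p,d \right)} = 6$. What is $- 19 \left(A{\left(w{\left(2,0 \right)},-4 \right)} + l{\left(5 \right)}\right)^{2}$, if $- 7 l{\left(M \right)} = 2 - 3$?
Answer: $- \frac{13851}{49} \approx -282.67$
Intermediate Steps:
$w{\left(p,d \right)} = -3$ ($w{\left(p,d \right)} = \left(- \frac{1}{2}\right) 6 = -3$)
$l{\left(M \right)} = \frac{1}{7}$ ($l{\left(M \right)} = - \frac{2 - 3}{7} = \left(- \frac{1}{7}\right) \left(-1\right) = \frac{1}{7}$)
$- 19 \left(A{\left(w{\left(2,0 \right)},-4 \right)} + l{\left(5 \right)}\right)^{2} = - 19 \left(-4 + \frac{1}{7}\right)^{2} = - 19 \left(- \frac{27}{7}\right)^{2} = \left(-19\right) \frac{729}{49} = - \frac{13851}{49}$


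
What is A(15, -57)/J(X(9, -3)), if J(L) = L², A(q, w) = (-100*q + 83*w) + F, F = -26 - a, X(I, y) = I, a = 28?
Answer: -2095/27 ≈ -77.593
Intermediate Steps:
F = -54 (F = -26 - 1*28 = -26 - 28 = -54)
A(q, w) = -54 - 100*q + 83*w (A(q, w) = (-100*q + 83*w) - 54 = -54 - 100*q + 83*w)
A(15, -57)/J(X(9, -3)) = (-54 - 100*15 + 83*(-57))/(9²) = (-54 - 1500 - 4731)/81 = -6285*1/81 = -2095/27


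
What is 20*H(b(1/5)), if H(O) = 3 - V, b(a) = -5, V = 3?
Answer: 0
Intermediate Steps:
H(O) = 0 (H(O) = 3 - 1*3 = 3 - 3 = 0)
20*H(b(1/5)) = 20*0 = 0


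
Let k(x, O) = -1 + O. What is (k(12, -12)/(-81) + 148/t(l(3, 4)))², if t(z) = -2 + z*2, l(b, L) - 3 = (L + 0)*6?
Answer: 10023556/1108809 ≈ 9.0399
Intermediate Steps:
l(b, L) = 3 + 6*L (l(b, L) = 3 + (L + 0)*6 = 3 + L*6 = 3 + 6*L)
t(z) = -2 + 2*z
(k(12, -12)/(-81) + 148/t(l(3, 4)))² = ((-1 - 12)/(-81) + 148/(-2 + 2*(3 + 6*4)))² = (-13*(-1/81) + 148/(-2 + 2*(3 + 24)))² = (13/81 + 148/(-2 + 2*27))² = (13/81 + 148/(-2 + 54))² = (13/81 + 148/52)² = (13/81 + 148*(1/52))² = (13/81 + 37/13)² = (3166/1053)² = 10023556/1108809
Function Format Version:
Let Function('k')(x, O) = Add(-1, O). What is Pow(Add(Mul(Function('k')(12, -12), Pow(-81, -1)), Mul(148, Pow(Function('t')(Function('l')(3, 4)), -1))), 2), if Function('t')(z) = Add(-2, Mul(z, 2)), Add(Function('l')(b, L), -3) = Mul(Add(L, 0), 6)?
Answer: Rational(10023556, 1108809) ≈ 9.0399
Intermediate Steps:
Function('l')(b, L) = Add(3, Mul(6, L)) (Function('l')(b, L) = Add(3, Mul(Add(L, 0), 6)) = Add(3, Mul(L, 6)) = Add(3, Mul(6, L)))
Function('t')(z) = Add(-2, Mul(2, z))
Pow(Add(Mul(Function('k')(12, -12), Pow(-81, -1)), Mul(148, Pow(Function('t')(Function('l')(3, 4)), -1))), 2) = Pow(Add(Mul(Add(-1, -12), Pow(-81, -1)), Mul(148, Pow(Add(-2, Mul(2, Add(3, Mul(6, 4)))), -1))), 2) = Pow(Add(Mul(-13, Rational(-1, 81)), Mul(148, Pow(Add(-2, Mul(2, Add(3, 24))), -1))), 2) = Pow(Add(Rational(13, 81), Mul(148, Pow(Add(-2, Mul(2, 27)), -1))), 2) = Pow(Add(Rational(13, 81), Mul(148, Pow(Add(-2, 54), -1))), 2) = Pow(Add(Rational(13, 81), Mul(148, Pow(52, -1))), 2) = Pow(Add(Rational(13, 81), Mul(148, Rational(1, 52))), 2) = Pow(Add(Rational(13, 81), Rational(37, 13)), 2) = Pow(Rational(3166, 1053), 2) = Rational(10023556, 1108809)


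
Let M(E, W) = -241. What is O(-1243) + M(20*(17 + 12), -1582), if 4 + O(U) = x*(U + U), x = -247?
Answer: 613797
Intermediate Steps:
O(U) = -4 - 494*U (O(U) = -4 - 247*(U + U) = -4 - 494*U)
O(-1243) + M(20*(17 + 12), -1582) = (-4 - 494*(-1243)) - 241 = (-4 + 614042) - 241 = 614038 - 241 = 613797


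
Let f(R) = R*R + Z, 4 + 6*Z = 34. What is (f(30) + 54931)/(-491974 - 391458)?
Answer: -1269/20078 ≈ -0.063203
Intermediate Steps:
Z = 5 (Z = -2/3 + (1/6)*34 = -2/3 + 17/3 = 5)
f(R) = 5 + R**2 (f(R) = R*R + 5 = R**2 + 5 = 5 + R**2)
(f(30) + 54931)/(-491974 - 391458) = ((5 + 30**2) + 54931)/(-491974 - 391458) = ((5 + 900) + 54931)/(-883432) = (905 + 54931)*(-1/883432) = 55836*(-1/883432) = -1269/20078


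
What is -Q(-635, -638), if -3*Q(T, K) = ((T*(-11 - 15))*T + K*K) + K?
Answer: -3359148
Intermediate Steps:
Q(T, K) = -K/3 - K²/3 + 26*T²/3 (Q(T, K) = -(((T*(-11 - 15))*T + K*K) + K)/3 = -(((T*(-26))*T + K²) + K)/3 = -(((-26*T)*T + K²) + K)/3 = -((-26*T² + K²) + K)/3 = -((K² - 26*T²) + K)/3 = -(K + K² - 26*T²)/3 = -K/3 - K²/3 + 26*T²/3)
-Q(-635, -638) = -(-⅓*(-638) - ⅓*(-638)² + (26/3)*(-635)²) = -(638/3 - ⅓*407044 + (26/3)*403225) = -(638/3 - 407044/3 + 10483850/3) = -1*3359148 = -3359148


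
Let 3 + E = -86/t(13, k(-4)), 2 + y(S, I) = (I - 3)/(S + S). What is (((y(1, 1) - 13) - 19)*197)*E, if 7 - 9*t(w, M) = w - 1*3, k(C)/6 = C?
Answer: -1758225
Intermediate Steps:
k(C) = 6*C
t(w, M) = 10/9 - w/9 (t(w, M) = 7/9 - (w - 1*3)/9 = 7/9 - (w - 3)/9 = 7/9 - (-3 + w)/9 = 7/9 + (1/3 - w/9) = 10/9 - w/9)
y(S, I) = -2 + (-3 + I)/(2*S) (y(S, I) = -2 + (I - 3)/(S + S) = -2 + (-3 + I)/((2*S)) = -2 + (-3 + I)*(1/(2*S)) = -2 + (-3 + I)/(2*S))
E = 255 (E = -3 - 86/(10/9 - 1/9*13) = -3 - 86/(10/9 - 13/9) = -3 - 86/(-1/3) = -3 - 86*(-3) = -3 + 258 = 255)
(((y(1, 1) - 13) - 19)*197)*E = ((((1/2)*(-3 + 1 - 4*1)/1 - 13) - 19)*197)*255 = ((((1/2)*1*(-3 + 1 - 4) - 13) - 19)*197)*255 = ((((1/2)*1*(-6) - 13) - 19)*197)*255 = (((-3 - 13) - 19)*197)*255 = ((-16 - 19)*197)*255 = -35*197*255 = -6895*255 = -1758225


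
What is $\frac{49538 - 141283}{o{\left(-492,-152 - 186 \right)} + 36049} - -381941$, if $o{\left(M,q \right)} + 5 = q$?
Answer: $\frac{13637493601}{35706} \approx 3.8194 \cdot 10^{5}$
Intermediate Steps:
$o{\left(M,q \right)} = -5 + q$
$\frac{49538 - 141283}{o{\left(-492,-152 - 186 \right)} + 36049} - -381941 = \frac{49538 - 141283}{\left(-5 - 338\right) + 36049} - -381941 = - \frac{91745}{\left(-5 - 338\right) + 36049} + 381941 = - \frac{91745}{-343 + 36049} + 381941 = - \frac{91745}{35706} + 381941 = \frac{13637493601}{35706}$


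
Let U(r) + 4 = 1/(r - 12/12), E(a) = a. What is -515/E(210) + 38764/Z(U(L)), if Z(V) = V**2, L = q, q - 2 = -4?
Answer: 14635385/7098 ≈ 2061.9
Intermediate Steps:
q = -2 (q = 2 - 4 = -2)
L = -2
U(r) = -4 + 1/(-1 + r) (U(r) = -4 + 1/(r - 12/12) = -4 + 1/(r - 12*1/12) = -4 + 1/(r - 1) = -4 + 1/(-1 + r))
-515/E(210) + 38764/Z(U(L)) = -515/210 + 38764/(((5 - 4*(-2))/(-1 - 2))**2) = -515*1/210 + 38764/(((5 + 8)/(-3))**2) = -103/42 + 38764/((-1/3*13)**2) = -103/42 + 38764/((-13/3)**2) = -103/42 + 38764/(169/9) = -103/42 + 38764*(9/169) = -103/42 + 348876/169 = 14635385/7098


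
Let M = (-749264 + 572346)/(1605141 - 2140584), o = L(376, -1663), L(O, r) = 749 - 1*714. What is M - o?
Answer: -18563587/535443 ≈ -34.670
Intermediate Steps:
L(O, r) = 35 (L(O, r) = 749 - 714 = 35)
o = 35
M = 176918/535443 (M = -176918/(-535443) = -176918*(-1/535443) = 176918/535443 ≈ 0.33041)
M - o = 176918/535443 - 1*35 = 176918/535443 - 35 = -18563587/535443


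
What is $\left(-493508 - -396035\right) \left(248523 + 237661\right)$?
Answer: $-47389813032$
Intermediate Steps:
$\left(-493508 - -396035\right) \left(248523 + 237661\right) = \left(-493508 + 396035\right) 486184 = \left(-97473\right) 486184 = -47389813032$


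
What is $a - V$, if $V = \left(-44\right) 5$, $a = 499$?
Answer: $719$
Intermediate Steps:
$V = -220$
$a - V = 499 - -220 = 499 + 220 = 719$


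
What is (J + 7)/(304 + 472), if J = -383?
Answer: -47/97 ≈ -0.48454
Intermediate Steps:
(J + 7)/(304 + 472) = (-383 + 7)/(304 + 472) = -376/776 = -376*1/776 = -47/97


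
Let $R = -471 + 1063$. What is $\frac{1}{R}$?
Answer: $\frac{1}{592} \approx 0.0016892$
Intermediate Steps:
$R = 592$
$\frac{1}{R} = \frac{1}{592}$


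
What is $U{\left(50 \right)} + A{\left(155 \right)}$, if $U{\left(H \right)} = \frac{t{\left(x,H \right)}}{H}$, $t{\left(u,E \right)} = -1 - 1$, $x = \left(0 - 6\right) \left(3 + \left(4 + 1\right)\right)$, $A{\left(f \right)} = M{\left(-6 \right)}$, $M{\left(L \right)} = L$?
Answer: $- \frac{151}{25} \approx -6.04$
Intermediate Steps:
$A{\left(f \right)} = -6$
$x = -48$ ($x = - 6 \left(3 + 5\right) = \left(-6\right) 8 = -48$)
$t{\left(u,E \right)} = -2$
$U{\left(H \right)} = - \frac{2}{H}$
$U{\left(50 \right)} + A{\left(155 \right)} = - \frac{2}{50} - 6 = \left(-2\right) \frac{1}{50} - 6 = - \frac{1}{25} - 6 = - \frac{151}{25}$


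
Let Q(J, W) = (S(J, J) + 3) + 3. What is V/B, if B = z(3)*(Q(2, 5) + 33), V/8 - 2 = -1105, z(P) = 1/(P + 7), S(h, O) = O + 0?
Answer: -88240/41 ≈ -2152.2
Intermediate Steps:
S(h, O) = O
z(P) = 1/(7 + P)
Q(J, W) = 6 + J (Q(J, W) = (J + 3) + 3 = (3 + J) + 3 = 6 + J)
V = -8824 (V = 16 + 8*(-1105) = 16 - 8840 = -8824)
B = 41/10 (B = ((6 + 2) + 33)/(7 + 3) = (8 + 33)/10 = (⅒)*41 = 41/10 ≈ 4.1000)
V/B = -8824/41/10 = -8824*10/41 = -88240/41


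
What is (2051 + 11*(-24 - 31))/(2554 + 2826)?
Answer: 723/2690 ≈ 0.26877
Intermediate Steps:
(2051 + 11*(-24 - 31))/(2554 + 2826) = (2051 + 11*(-55))/5380 = (2051 - 605)*(1/5380) = 1446*(1/5380) = 723/2690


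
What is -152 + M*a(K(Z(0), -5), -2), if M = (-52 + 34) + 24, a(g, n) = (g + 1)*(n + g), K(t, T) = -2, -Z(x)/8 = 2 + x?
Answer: -128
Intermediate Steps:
Z(x) = -16 - 8*x (Z(x) = -8*(2 + x) = -16 - 8*x)
a(g, n) = (1 + g)*(g + n)
M = 6 (M = -18 + 24 = 6)
-152 + M*a(K(Z(0), -5), -2) = -152 + 6*(-2 - 2 + (-2)² - 2*(-2)) = -152 + 6*(-2 - 2 + 4 + 4) = -152 + 6*4 = -152 + 24 = -128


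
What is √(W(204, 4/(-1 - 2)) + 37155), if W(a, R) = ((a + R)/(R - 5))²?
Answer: √38179 ≈ 195.39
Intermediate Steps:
W(a, R) = (R + a)²/(-5 + R)² (W(a, R) = ((R + a)/(-5 + R))² = (R + a)²/(-5 + R)²)
√(W(204, 4/(-1 - 2)) + 37155) = √((4/(-1 - 2) + 204)²/(-5 + 4/(-1 - 2))² + 37155) = √((4/(-3) + 204)²/(-5 + 4/(-3))² + 37155) = √((-⅓*4 + 204)²/(-5 - ⅓*4)² + 37155) = √((-4/3 + 204)²/(-5 - 4/3)² + 37155) = √((608/3)²/(-19/3)² + 37155) = √((9/361)*(369664/9) + 37155) = √(1024 + 37155) = √38179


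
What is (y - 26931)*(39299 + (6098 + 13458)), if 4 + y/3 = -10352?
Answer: -3413531145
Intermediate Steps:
y = -31068 (y = -12 + 3*(-10352) = -12 - 31056 = -31068)
(y - 26931)*(39299 + (6098 + 13458)) = (-31068 - 26931)*(39299 + (6098 + 13458)) = -57999*(39299 + 19556) = -57999*58855 = -3413531145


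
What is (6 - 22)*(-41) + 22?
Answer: 678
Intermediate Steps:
(6 - 22)*(-41) + 22 = -16*(-41) + 22 = 656 + 22 = 678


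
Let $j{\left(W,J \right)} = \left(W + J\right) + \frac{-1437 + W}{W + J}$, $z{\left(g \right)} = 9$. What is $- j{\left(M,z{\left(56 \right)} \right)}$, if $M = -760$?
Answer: $\frac{561804}{751} \approx 748.07$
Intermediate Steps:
$j{\left(W,J \right)} = J + W + \frac{-1437 + W}{J + W}$ ($j{\left(W,J \right)} = \left(J + W\right) + \frac{-1437 + W}{J + W} = J + W + \frac{-1437 + W}{J + W}$)
$- j{\left(M,z{\left(56 \right)} \right)} = - \frac{-1437 - 760 + 9^{2} + \left(-760\right)^{2} + 2 \cdot 9 \left(-760\right)}{9 - 760} = - \frac{-1437 - 760 + 81 + 577600 - 13680}{-751} = - \frac{\left(-1\right) 561804}{751} = \left(-1\right) \left(- \frac{561804}{751}\right) = \frac{561804}{751}$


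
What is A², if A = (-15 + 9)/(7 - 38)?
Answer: 36/961 ≈ 0.037461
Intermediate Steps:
A = 6/31 (A = -6/(-31) = -6*(-1/31) = 6/31 ≈ 0.19355)
A² = (6/31)² = 36/961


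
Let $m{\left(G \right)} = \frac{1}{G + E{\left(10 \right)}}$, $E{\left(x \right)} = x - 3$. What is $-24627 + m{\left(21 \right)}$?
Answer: $- \frac{689555}{28} \approx -24627.0$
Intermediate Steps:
$E{\left(x \right)} = -3 + x$
$m{\left(G \right)} = \frac{1}{7 + G}$ ($m{\left(G \right)} = \frac{1}{G + \left(-3 + 10\right)} = \frac{1}{G + 7} = \frac{1}{7 + G}$)
$-24627 + m{\left(21 \right)} = -24627 + \frac{1}{7 + 21} = -24627 + \frac{1}{28} = - \frac{689555}{28}$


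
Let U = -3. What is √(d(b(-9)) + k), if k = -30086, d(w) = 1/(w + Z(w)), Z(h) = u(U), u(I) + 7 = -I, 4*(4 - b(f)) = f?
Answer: I*√270770/3 ≈ 173.45*I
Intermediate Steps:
b(f) = 4 - f/4
u(I) = -7 - I
Z(h) = -4 (Z(h) = -7 - 1*(-3) = -7 + 3 = -4)
d(w) = 1/(-4 + w) (d(w) = 1/(w - 4) = 1/(-4 + w))
√(d(b(-9)) + k) = √(1/(-4 + (4 - ¼*(-9))) - 30086) = √(1/(-4 + (4 + 9/4)) - 30086) = √(1/(-4 + 25/4) - 30086) = √(1/(9/4) - 30086) = √(4/9 - 30086) = √(-270770/9) = I*√270770/3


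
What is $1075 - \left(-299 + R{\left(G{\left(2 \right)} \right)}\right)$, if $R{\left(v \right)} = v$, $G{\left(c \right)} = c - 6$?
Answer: $1378$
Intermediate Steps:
$G{\left(c \right)} = -6 + c$ ($G{\left(c \right)} = c - 6 = -6 + c$)
$1075 - \left(-299 + R{\left(G{\left(2 \right)} \right)}\right) = 1075 + \left(299 - \left(-6 + 2\right)\right) = 1075 + \left(299 - -4\right) = 1075 + \left(299 + 4\right) = 1075 + 303 = 1378$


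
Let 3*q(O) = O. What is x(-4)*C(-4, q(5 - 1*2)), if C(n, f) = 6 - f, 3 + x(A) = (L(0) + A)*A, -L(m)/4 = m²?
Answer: 65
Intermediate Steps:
q(O) = O/3
L(m) = -4*m²
x(A) = -3 + A² (x(A) = -3 + (-4*0² + A)*A = -3 + (-4*0 + A)*A = -3 + (0 + A)*A = -3 + A*A = -3 + A²)
x(-4)*C(-4, q(5 - 1*2)) = (-3 + (-4)²)*(6 - (5 - 1*2)/3) = (-3 + 16)*(6 - (5 - 2)/3) = 13*(6 - 3/3) = 13*(6 - 1*1) = 13*(6 - 1) = 13*5 = 65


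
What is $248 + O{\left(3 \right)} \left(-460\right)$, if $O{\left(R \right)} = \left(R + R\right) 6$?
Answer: $-16312$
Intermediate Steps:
$O{\left(R \right)} = 12 R$ ($O{\left(R \right)} = 2 R 6 = 12 R$)
$248 + O{\left(3 \right)} \left(-460\right) = 248 + 12 \cdot 3 \left(-460\right) = 248 + 36 \left(-460\right) = 248 - 16560 = -16312$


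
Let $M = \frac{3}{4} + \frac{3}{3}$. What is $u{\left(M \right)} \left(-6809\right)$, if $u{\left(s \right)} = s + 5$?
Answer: $- \frac{183843}{4} \approx -45961.0$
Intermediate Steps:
$M = \frac{7}{4}$ ($M = 3 \cdot \frac{1}{4} + 3 \cdot \frac{1}{3} = \frac{3}{4} + 1 = \frac{7}{4} \approx 1.75$)
$u{\left(s \right)} = 5 + s$
$u{\left(M \right)} \left(-6809\right) = \left(5 + \frac{7}{4}\right) \left(-6809\right) = \frac{27}{4} \left(-6809\right) = - \frac{183843}{4}$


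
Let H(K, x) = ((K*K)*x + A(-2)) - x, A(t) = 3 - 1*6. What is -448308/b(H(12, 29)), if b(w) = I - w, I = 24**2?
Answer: 112077/892 ≈ 125.65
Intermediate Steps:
A(t) = -3 (A(t) = 3 - 6 = -3)
H(K, x) = -3 - x + x*K**2 (H(K, x) = ((K*K)*x - 3) - x = (K**2*x - 3) - x = (x*K**2 - 3) - x = (-3 + x*K**2) - x = -3 - x + x*K**2)
I = 576
b(w) = 576 - w
-448308/b(H(12, 29)) = -448308/(576 - (-3 - 1*29 + 29*12**2)) = -448308/(576 - (-3 - 29 + 29*144)) = -448308/(576 - (-3 - 29 + 4176)) = -448308/(576 - 1*4144) = -448308/(576 - 4144) = -448308/(-3568) = -448308*(-1/3568) = 112077/892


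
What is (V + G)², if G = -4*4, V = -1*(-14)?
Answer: 4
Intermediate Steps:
V = 14
G = -16
(V + G)² = (14 - 16)² = (-2)² = 4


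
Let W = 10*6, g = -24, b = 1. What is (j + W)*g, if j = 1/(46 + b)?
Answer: -67704/47 ≈ -1440.5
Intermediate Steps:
W = 60
j = 1/47 (j = 1/(46 + 1) = 1/47 ≈ 0.021277)
(j + W)*g = (1/47 + 60)*(-24) = (2821/47)*(-24) = -67704/47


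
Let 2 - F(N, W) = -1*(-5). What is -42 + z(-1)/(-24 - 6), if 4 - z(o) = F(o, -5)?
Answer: -1267/30 ≈ -42.233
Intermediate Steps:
F(N, W) = -3 (F(N, W) = 2 - (-1)*(-5) = 2 - 1*5 = 2 - 5 = -3)
z(o) = 7 (z(o) = 4 - 1*(-3) = 4 + 3 = 7)
-42 + z(-1)/(-24 - 6) = -42 + 7/(-24 - 6) = -42 + 7/(-30) = -42 + 7*(-1/30) = -42 - 7/30 = -1267/30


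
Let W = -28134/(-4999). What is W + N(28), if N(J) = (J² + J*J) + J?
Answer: 8006538/4999 ≈ 1601.6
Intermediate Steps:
W = 28134/4999 (W = -28134*(-1/4999) = 28134/4999 ≈ 5.6279)
N(J) = J + 2*J² (N(J) = (J² + J²) + J = 2*J² + J = J + 2*J²)
W + N(28) = 28134/4999 + 28*(1 + 2*28) = 28134/4999 + 28*(1 + 56) = 28134/4999 + 28*57 = 28134/4999 + 1596 = 8006538/4999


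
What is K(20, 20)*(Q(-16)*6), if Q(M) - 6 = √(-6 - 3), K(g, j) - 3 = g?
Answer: 828 + 414*I ≈ 828.0 + 414.0*I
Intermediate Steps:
K(g, j) = 3 + g
Q(M) = 6 + 3*I (Q(M) = 6 + √(-6 - 3) = 6 + √(-9) = 6 + 3*I)
K(20, 20)*(Q(-16)*6) = (3 + 20)*((6 + 3*I)*6) = 23*(36 + 18*I) = 828 + 414*I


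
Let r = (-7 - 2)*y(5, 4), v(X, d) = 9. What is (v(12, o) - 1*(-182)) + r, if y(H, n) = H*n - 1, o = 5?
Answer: 20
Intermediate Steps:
y(H, n) = -1 + H*n
r = -171 (r = (-7 - 2)*(-1 + 5*4) = -9*(-1 + 20) = -9*19 = -171)
(v(12, o) - 1*(-182)) + r = (9 - 1*(-182)) - 171 = (9 + 182) - 171 = 191 - 171 = 20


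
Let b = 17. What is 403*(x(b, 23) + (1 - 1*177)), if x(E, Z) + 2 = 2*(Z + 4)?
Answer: -49972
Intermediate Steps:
x(E, Z) = 6 + 2*Z (x(E, Z) = -2 + 2*(Z + 4) = -2 + 2*(4 + Z) = -2 + (8 + 2*Z) = 6 + 2*Z)
403*(x(b, 23) + (1 - 1*177)) = 403*((6 + 2*23) + (1 - 1*177)) = 403*((6 + 46) + (1 - 177)) = 403*(52 - 176) = 403*(-124) = -49972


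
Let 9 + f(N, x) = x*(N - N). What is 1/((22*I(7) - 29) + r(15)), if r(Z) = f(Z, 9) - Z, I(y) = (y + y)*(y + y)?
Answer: 1/4259 ≈ 0.00023480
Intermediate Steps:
I(y) = 4*y² (I(y) = (2*y)*(2*y) = 4*y²)
f(N, x) = -9 (f(N, x) = -9 + x*(N - N) = -9 + x*0 = -9 + 0 = -9)
r(Z) = -9 - Z
1/((22*I(7) - 29) + r(15)) = 1/((22*(4*7²) - 29) + (-9 - 1*15)) = 1/((22*(4*49) - 29) + (-9 - 15)) = 1/((22*196 - 29) - 24) = 1/((4312 - 29) - 24) = 1/(4283 - 24) = 1/4259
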